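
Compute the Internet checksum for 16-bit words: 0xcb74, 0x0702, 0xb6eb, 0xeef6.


Sum all words (with carry folding):
+ 0xcb74 = 0xcb74
+ 0x0702 = 0xd276
+ 0xb6eb = 0x8962
+ 0xeef6 = 0x7859
One's complement: ~0x7859
Checksum = 0x87a6


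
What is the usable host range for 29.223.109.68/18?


Network: 29.223.64.0
Broadcast: 29.223.127.255
First usable = network + 1
Last usable = broadcast - 1
Range: 29.223.64.1 to 29.223.127.254


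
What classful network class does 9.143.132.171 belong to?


First octet: 9
Binary: 00001001
0xxxxxxx -> Class A (1-126)
Class A, default mask 255.0.0.0 (/8)


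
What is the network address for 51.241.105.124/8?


IP:   00110011.11110001.01101001.01111100
Mask: 11111111.00000000.00000000.00000000
AND operation:
Net:  00110011.00000000.00000000.00000000
Network: 51.0.0.0/8


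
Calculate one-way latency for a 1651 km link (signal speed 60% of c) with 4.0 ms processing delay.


Speed = 0.6 * 3e5 km/s = 180000 km/s
Propagation delay = 1651 / 180000 = 0.0092 s = 9.1722 ms
Processing delay = 4.0 ms
Total one-way latency = 13.1722 ms


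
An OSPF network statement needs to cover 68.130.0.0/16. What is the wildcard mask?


Subnet mask: 255.255.0.0
Wildcard = 255.255.255.255 - subnet mask
255 - 255 = 0
255 - 255 = 0
255 - 0 = 255
255 - 0 = 255
Wildcard: 0.0.255.255


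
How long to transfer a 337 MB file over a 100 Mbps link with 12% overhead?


Effective throughput = 100 * (1 - 12/100) = 88 Mbps
File size in Mb = 337 * 8 = 2696 Mb
Time = 2696 / 88
Time = 30.6364 seconds


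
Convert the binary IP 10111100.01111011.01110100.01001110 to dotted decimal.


10111100 = 188
01111011 = 123
01110100 = 116
01001110 = 78
IP: 188.123.116.78


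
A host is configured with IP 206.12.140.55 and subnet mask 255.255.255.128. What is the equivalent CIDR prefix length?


Binary: 11111111.11111111.11111111.10000000
Count leading 1s
Prefix: /25


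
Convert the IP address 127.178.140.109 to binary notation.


127 = 01111111
178 = 10110010
140 = 10001100
109 = 01101101
Binary: 01111111.10110010.10001100.01101101


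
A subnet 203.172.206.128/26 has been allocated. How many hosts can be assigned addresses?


Host bits = 32 - 26 = 6
Total addresses = 2^6 = 64
Usable = total - 2 (network and broadcast)
Usable hosts: 62


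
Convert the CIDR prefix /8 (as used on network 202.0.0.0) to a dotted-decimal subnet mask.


/8 means 8 network bits, 24 host bits
Binary: 11111111000000000000000000000000
Mask: 255.0.0.0


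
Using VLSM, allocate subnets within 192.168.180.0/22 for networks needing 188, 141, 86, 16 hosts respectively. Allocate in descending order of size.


188 hosts -> /24 (254 usable): 192.168.180.0/24
141 hosts -> /24 (254 usable): 192.168.181.0/24
86 hosts -> /25 (126 usable): 192.168.182.0/25
16 hosts -> /27 (30 usable): 192.168.182.128/27
Allocation: 192.168.180.0/24 (188 hosts, 254 usable); 192.168.181.0/24 (141 hosts, 254 usable); 192.168.182.0/25 (86 hosts, 126 usable); 192.168.182.128/27 (16 hosts, 30 usable)


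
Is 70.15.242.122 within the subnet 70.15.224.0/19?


Subnet network: 70.15.224.0
Test IP AND mask: 70.15.224.0
Yes, 70.15.242.122 is in 70.15.224.0/19


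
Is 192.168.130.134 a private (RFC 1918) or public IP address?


RFC 1918 private ranges:
  10.0.0.0/8 (10.0.0.0 - 10.255.255.255)
  172.16.0.0/12 (172.16.0.0 - 172.31.255.255)
  192.168.0.0/16 (192.168.0.0 - 192.168.255.255)
Private (in 192.168.0.0/16)


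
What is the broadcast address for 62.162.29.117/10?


Network: 62.128.0.0/10
Host bits = 22
Set all host bits to 1:
Broadcast: 62.191.255.255


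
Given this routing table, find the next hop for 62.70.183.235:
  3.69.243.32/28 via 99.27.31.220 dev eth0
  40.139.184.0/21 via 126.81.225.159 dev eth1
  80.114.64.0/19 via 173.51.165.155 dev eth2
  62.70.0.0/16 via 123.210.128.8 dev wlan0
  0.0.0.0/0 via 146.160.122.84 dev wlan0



Longest prefix match for 62.70.183.235:
  /28 3.69.243.32: no
  /21 40.139.184.0: no
  /19 80.114.64.0: no
  /16 62.70.0.0: MATCH
  /0 0.0.0.0: MATCH
Selected: next-hop 123.210.128.8 via wlan0 (matched /16)


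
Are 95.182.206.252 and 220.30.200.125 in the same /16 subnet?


Mask: 255.255.0.0
95.182.206.252 AND mask = 95.182.0.0
220.30.200.125 AND mask = 220.30.0.0
No, different subnets (95.182.0.0 vs 220.30.0.0)


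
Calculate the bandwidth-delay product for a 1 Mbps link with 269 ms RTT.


BDP = bandwidth * RTT
= 1 Mbps * 269 ms
= 1 * 1e6 * 269 / 1000 bits
= 269000 bits
= 33625 bytes
= 32.8369 KB
BDP = 269000 bits (33625 bytes)


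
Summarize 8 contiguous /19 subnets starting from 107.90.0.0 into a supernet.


Original prefix: /19
Number of subnets: 8 = 2^3
New prefix = 19 - 3 = 16
Supernet: 107.90.0.0/16


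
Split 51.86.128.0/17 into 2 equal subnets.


New prefix = 17 + 1 = 18
Each subnet has 16384 addresses
  51.86.128.0/18
  51.86.192.0/18
Subnets: 51.86.128.0/18, 51.86.192.0/18


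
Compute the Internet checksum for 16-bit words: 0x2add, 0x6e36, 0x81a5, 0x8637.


Sum all words (with carry folding):
+ 0x2add = 0x2add
+ 0x6e36 = 0x9913
+ 0x81a5 = 0x1ab9
+ 0x8637 = 0xa0f0
One's complement: ~0xa0f0
Checksum = 0x5f0f


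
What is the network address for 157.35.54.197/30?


IP:   10011101.00100011.00110110.11000101
Mask: 11111111.11111111.11111111.11111100
AND operation:
Net:  10011101.00100011.00110110.11000100
Network: 157.35.54.196/30


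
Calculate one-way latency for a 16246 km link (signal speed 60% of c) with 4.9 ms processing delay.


Speed = 0.6 * 3e5 km/s = 180000 km/s
Propagation delay = 16246 / 180000 = 0.0903 s = 90.2556 ms
Processing delay = 4.9 ms
Total one-way latency = 95.1556 ms


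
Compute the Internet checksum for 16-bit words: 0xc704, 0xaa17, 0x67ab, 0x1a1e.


Sum all words (with carry folding):
+ 0xc704 = 0xc704
+ 0xaa17 = 0x711c
+ 0x67ab = 0xd8c7
+ 0x1a1e = 0xf2e5
One's complement: ~0xf2e5
Checksum = 0x0d1a


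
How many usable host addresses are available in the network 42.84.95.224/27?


Host bits = 32 - 27 = 5
Total addresses = 2^5 = 32
Usable = total - 2 (network and broadcast)
Usable hosts: 30


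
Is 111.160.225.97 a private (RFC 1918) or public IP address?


RFC 1918 private ranges:
  10.0.0.0/8 (10.0.0.0 - 10.255.255.255)
  172.16.0.0/12 (172.16.0.0 - 172.31.255.255)
  192.168.0.0/16 (192.168.0.0 - 192.168.255.255)
Public (not in any RFC 1918 range)


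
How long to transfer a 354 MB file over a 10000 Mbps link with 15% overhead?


Effective throughput = 10000 * (1 - 15/100) = 8500 Mbps
File size in Mb = 354 * 8 = 2832 Mb
Time = 2832 / 8500
Time = 0.3332 seconds


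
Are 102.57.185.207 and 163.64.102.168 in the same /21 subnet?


Mask: 255.255.248.0
102.57.185.207 AND mask = 102.57.184.0
163.64.102.168 AND mask = 163.64.96.0
No, different subnets (102.57.184.0 vs 163.64.96.0)


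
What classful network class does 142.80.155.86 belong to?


First octet: 142
Binary: 10001110
10xxxxxx -> Class B (128-191)
Class B, default mask 255.255.0.0 (/16)


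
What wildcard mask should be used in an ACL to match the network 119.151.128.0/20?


Subnet mask: 255.255.240.0
Wildcard = 255.255.255.255 - subnet mask
255 - 255 = 0
255 - 255 = 0
255 - 240 = 15
255 - 0 = 255
Wildcard: 0.0.15.255


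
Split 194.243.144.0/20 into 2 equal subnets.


New prefix = 20 + 1 = 21
Each subnet has 2048 addresses
  194.243.144.0/21
  194.243.152.0/21
Subnets: 194.243.144.0/21, 194.243.152.0/21


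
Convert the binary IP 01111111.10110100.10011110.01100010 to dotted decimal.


01111111 = 127
10110100 = 180
10011110 = 158
01100010 = 98
IP: 127.180.158.98


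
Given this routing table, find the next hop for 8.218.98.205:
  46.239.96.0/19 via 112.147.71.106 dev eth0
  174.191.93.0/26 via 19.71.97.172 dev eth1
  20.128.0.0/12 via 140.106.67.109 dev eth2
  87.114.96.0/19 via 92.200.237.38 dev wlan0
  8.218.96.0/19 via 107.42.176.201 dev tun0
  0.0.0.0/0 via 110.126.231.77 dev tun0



Longest prefix match for 8.218.98.205:
  /19 46.239.96.0: no
  /26 174.191.93.0: no
  /12 20.128.0.0: no
  /19 87.114.96.0: no
  /19 8.218.96.0: MATCH
  /0 0.0.0.0: MATCH
Selected: next-hop 107.42.176.201 via tun0 (matched /19)


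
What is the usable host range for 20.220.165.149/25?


Network: 20.220.165.128
Broadcast: 20.220.165.255
First usable = network + 1
Last usable = broadcast - 1
Range: 20.220.165.129 to 20.220.165.254


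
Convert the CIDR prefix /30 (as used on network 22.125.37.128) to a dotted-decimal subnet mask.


/30 means 30 network bits, 2 host bits
Binary: 11111111111111111111111111111100
Mask: 255.255.255.252


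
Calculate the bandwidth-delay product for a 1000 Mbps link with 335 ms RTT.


BDP = bandwidth * RTT
= 1000 Mbps * 335 ms
= 1000 * 1e6 * 335 / 1000 bits
= 335000000 bits
= 41875000 bytes
= 40893.5547 KB
BDP = 335000000 bits (41875000 bytes)


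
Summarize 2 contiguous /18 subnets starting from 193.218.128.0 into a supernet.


Original prefix: /18
Number of subnets: 2 = 2^1
New prefix = 18 - 1 = 17
Supernet: 193.218.128.0/17


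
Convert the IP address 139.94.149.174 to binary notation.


139 = 10001011
94 = 01011110
149 = 10010101
174 = 10101110
Binary: 10001011.01011110.10010101.10101110


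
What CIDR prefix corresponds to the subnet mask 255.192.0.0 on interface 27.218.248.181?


Binary: 11111111.11000000.00000000.00000000
Count leading 1s
Prefix: /10


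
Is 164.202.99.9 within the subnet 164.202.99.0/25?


Subnet network: 164.202.99.0
Test IP AND mask: 164.202.99.0
Yes, 164.202.99.9 is in 164.202.99.0/25


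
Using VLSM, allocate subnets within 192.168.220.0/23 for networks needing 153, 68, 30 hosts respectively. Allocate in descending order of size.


153 hosts -> /24 (254 usable): 192.168.220.0/24
68 hosts -> /25 (126 usable): 192.168.221.0/25
30 hosts -> /27 (30 usable): 192.168.221.128/27
Allocation: 192.168.220.0/24 (153 hosts, 254 usable); 192.168.221.0/25 (68 hosts, 126 usable); 192.168.221.128/27 (30 hosts, 30 usable)


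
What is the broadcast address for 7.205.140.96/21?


Network: 7.205.136.0/21
Host bits = 11
Set all host bits to 1:
Broadcast: 7.205.143.255


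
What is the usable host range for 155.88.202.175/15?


Network: 155.88.0.0
Broadcast: 155.89.255.255
First usable = network + 1
Last usable = broadcast - 1
Range: 155.88.0.1 to 155.89.255.254


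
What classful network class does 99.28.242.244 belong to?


First octet: 99
Binary: 01100011
0xxxxxxx -> Class A (1-126)
Class A, default mask 255.0.0.0 (/8)


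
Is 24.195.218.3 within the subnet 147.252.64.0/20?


Subnet network: 147.252.64.0
Test IP AND mask: 24.195.208.0
No, 24.195.218.3 is not in 147.252.64.0/20


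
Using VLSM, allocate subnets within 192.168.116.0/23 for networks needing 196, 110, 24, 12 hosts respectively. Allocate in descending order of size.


196 hosts -> /24 (254 usable): 192.168.116.0/24
110 hosts -> /25 (126 usable): 192.168.117.0/25
24 hosts -> /27 (30 usable): 192.168.117.128/27
12 hosts -> /28 (14 usable): 192.168.117.160/28
Allocation: 192.168.116.0/24 (196 hosts, 254 usable); 192.168.117.0/25 (110 hosts, 126 usable); 192.168.117.128/27 (24 hosts, 30 usable); 192.168.117.160/28 (12 hosts, 14 usable)


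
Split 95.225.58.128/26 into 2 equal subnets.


New prefix = 26 + 1 = 27
Each subnet has 32 addresses
  95.225.58.128/27
  95.225.58.160/27
Subnets: 95.225.58.128/27, 95.225.58.160/27


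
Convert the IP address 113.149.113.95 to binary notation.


113 = 01110001
149 = 10010101
113 = 01110001
95 = 01011111
Binary: 01110001.10010101.01110001.01011111


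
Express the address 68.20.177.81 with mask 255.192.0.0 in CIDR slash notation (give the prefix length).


Binary: 11111111.11000000.00000000.00000000
Count leading 1s
Prefix: /10


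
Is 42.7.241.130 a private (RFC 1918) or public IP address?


RFC 1918 private ranges:
  10.0.0.0/8 (10.0.0.0 - 10.255.255.255)
  172.16.0.0/12 (172.16.0.0 - 172.31.255.255)
  192.168.0.0/16 (192.168.0.0 - 192.168.255.255)
Public (not in any RFC 1918 range)


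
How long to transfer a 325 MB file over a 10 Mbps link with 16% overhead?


Effective throughput = 10 * (1 - 16/100) = 8.4 Mbps
File size in Mb = 325 * 8 = 2600 Mb
Time = 2600 / 8.4
Time = 309.5238 seconds


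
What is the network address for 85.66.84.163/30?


IP:   01010101.01000010.01010100.10100011
Mask: 11111111.11111111.11111111.11111100
AND operation:
Net:  01010101.01000010.01010100.10100000
Network: 85.66.84.160/30


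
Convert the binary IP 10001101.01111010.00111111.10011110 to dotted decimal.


10001101 = 141
01111010 = 122
00111111 = 63
10011110 = 158
IP: 141.122.63.158


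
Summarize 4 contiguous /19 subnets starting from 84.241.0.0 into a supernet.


Original prefix: /19
Number of subnets: 4 = 2^2
New prefix = 19 - 2 = 17
Supernet: 84.241.0.0/17


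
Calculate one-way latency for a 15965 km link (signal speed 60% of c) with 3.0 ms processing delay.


Speed = 0.6 * 3e5 km/s = 180000 km/s
Propagation delay = 15965 / 180000 = 0.0887 s = 88.6944 ms
Processing delay = 3.0 ms
Total one-way latency = 91.6944 ms


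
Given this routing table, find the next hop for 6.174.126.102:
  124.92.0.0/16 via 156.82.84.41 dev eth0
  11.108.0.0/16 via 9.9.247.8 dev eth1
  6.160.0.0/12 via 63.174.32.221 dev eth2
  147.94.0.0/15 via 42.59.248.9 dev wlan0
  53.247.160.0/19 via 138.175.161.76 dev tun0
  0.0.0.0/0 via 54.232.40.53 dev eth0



Longest prefix match for 6.174.126.102:
  /16 124.92.0.0: no
  /16 11.108.0.0: no
  /12 6.160.0.0: MATCH
  /15 147.94.0.0: no
  /19 53.247.160.0: no
  /0 0.0.0.0: MATCH
Selected: next-hop 63.174.32.221 via eth2 (matched /12)


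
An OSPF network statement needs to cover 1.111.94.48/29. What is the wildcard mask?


Subnet mask: 255.255.255.248
Wildcard = 255.255.255.255 - subnet mask
255 - 255 = 0
255 - 255 = 0
255 - 255 = 0
255 - 248 = 7
Wildcard: 0.0.0.7


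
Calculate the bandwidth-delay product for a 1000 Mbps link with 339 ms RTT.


BDP = bandwidth * RTT
= 1000 Mbps * 339 ms
= 1000 * 1e6 * 339 / 1000 bits
= 339000000 bits
= 42375000 bytes
= 41381.8359 KB
BDP = 339000000 bits (42375000 bytes)


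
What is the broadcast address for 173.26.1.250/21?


Network: 173.26.0.0/21
Host bits = 11
Set all host bits to 1:
Broadcast: 173.26.7.255


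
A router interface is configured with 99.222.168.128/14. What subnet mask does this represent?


/14 means 14 network bits, 18 host bits
Binary: 11111111111111000000000000000000
Mask: 255.252.0.0


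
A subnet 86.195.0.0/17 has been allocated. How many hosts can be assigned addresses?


Host bits = 32 - 17 = 15
Total addresses = 2^15 = 32768
Usable = total - 2 (network and broadcast)
Usable hosts: 32766


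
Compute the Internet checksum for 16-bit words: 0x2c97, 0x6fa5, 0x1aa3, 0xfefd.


Sum all words (with carry folding):
+ 0x2c97 = 0x2c97
+ 0x6fa5 = 0x9c3c
+ 0x1aa3 = 0xb6df
+ 0xfefd = 0xb5dd
One's complement: ~0xb5dd
Checksum = 0x4a22


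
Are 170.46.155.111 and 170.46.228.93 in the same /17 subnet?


Mask: 255.255.128.0
170.46.155.111 AND mask = 170.46.128.0
170.46.228.93 AND mask = 170.46.128.0
Yes, same subnet (170.46.128.0)


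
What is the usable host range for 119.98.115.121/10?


Network: 119.64.0.0
Broadcast: 119.127.255.255
First usable = network + 1
Last usable = broadcast - 1
Range: 119.64.0.1 to 119.127.255.254


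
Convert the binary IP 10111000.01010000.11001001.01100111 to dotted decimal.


10111000 = 184
01010000 = 80
11001001 = 201
01100111 = 103
IP: 184.80.201.103


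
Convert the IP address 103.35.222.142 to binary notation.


103 = 01100111
35 = 00100011
222 = 11011110
142 = 10001110
Binary: 01100111.00100011.11011110.10001110


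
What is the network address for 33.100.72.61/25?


IP:   00100001.01100100.01001000.00111101
Mask: 11111111.11111111.11111111.10000000
AND operation:
Net:  00100001.01100100.01001000.00000000
Network: 33.100.72.0/25


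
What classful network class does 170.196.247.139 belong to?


First octet: 170
Binary: 10101010
10xxxxxx -> Class B (128-191)
Class B, default mask 255.255.0.0 (/16)


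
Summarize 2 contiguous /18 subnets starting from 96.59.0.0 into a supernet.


Original prefix: /18
Number of subnets: 2 = 2^1
New prefix = 18 - 1 = 17
Supernet: 96.59.0.0/17


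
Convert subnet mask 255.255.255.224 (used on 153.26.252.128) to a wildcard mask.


Subnet mask: 255.255.255.224
Wildcard = 255.255.255.255 - subnet mask
255 - 255 = 0
255 - 255 = 0
255 - 255 = 0
255 - 224 = 31
Wildcard: 0.0.0.31


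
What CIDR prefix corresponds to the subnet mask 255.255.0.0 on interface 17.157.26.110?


Binary: 11111111.11111111.00000000.00000000
Count leading 1s
Prefix: /16


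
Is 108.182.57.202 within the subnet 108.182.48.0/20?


Subnet network: 108.182.48.0
Test IP AND mask: 108.182.48.0
Yes, 108.182.57.202 is in 108.182.48.0/20


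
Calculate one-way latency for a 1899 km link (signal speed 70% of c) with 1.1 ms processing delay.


Speed = 0.7 * 3e5 km/s = 210000 km/s
Propagation delay = 1899 / 210000 = 0.009 s = 9.0429 ms
Processing delay = 1.1 ms
Total one-way latency = 10.1429 ms


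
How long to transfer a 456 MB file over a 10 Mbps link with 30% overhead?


Effective throughput = 10 * (1 - 30/100) = 7 Mbps
File size in Mb = 456 * 8 = 3648 Mb
Time = 3648 / 7
Time = 521.1429 seconds


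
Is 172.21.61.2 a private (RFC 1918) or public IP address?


RFC 1918 private ranges:
  10.0.0.0/8 (10.0.0.0 - 10.255.255.255)
  172.16.0.0/12 (172.16.0.0 - 172.31.255.255)
  192.168.0.0/16 (192.168.0.0 - 192.168.255.255)
Private (in 172.16.0.0/12)


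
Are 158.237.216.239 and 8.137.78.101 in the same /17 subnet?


Mask: 255.255.128.0
158.237.216.239 AND mask = 158.237.128.0
8.137.78.101 AND mask = 8.137.0.0
No, different subnets (158.237.128.0 vs 8.137.0.0)


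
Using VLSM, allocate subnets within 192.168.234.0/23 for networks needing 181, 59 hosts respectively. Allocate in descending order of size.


181 hosts -> /24 (254 usable): 192.168.234.0/24
59 hosts -> /26 (62 usable): 192.168.235.0/26
Allocation: 192.168.234.0/24 (181 hosts, 254 usable); 192.168.235.0/26 (59 hosts, 62 usable)


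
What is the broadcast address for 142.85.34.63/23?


Network: 142.85.34.0/23
Host bits = 9
Set all host bits to 1:
Broadcast: 142.85.35.255


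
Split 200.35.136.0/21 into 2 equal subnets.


New prefix = 21 + 1 = 22
Each subnet has 1024 addresses
  200.35.136.0/22
  200.35.140.0/22
Subnets: 200.35.136.0/22, 200.35.140.0/22


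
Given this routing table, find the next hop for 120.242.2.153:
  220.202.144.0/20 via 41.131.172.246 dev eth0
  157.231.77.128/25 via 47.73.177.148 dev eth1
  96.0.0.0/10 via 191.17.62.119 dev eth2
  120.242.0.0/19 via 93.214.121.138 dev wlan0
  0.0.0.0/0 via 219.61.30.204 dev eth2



Longest prefix match for 120.242.2.153:
  /20 220.202.144.0: no
  /25 157.231.77.128: no
  /10 96.0.0.0: no
  /19 120.242.0.0: MATCH
  /0 0.0.0.0: MATCH
Selected: next-hop 93.214.121.138 via wlan0 (matched /19)


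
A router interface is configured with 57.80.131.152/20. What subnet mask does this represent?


/20 means 20 network bits, 12 host bits
Binary: 11111111111111111111000000000000
Mask: 255.255.240.0


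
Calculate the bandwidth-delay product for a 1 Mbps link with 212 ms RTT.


BDP = bandwidth * RTT
= 1 Mbps * 212 ms
= 1 * 1e6 * 212 / 1000 bits
= 212000 bits
= 26500 bytes
= 25.8789 KB
BDP = 212000 bits (26500 bytes)


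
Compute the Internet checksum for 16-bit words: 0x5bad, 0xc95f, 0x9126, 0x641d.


Sum all words (with carry folding):
+ 0x5bad = 0x5bad
+ 0xc95f = 0x250d
+ 0x9126 = 0xb633
+ 0x641d = 0x1a51
One's complement: ~0x1a51
Checksum = 0xe5ae


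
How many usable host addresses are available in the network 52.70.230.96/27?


Host bits = 32 - 27 = 5
Total addresses = 2^5 = 32
Usable = total - 2 (network and broadcast)
Usable hosts: 30


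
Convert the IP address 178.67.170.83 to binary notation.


178 = 10110010
67 = 01000011
170 = 10101010
83 = 01010011
Binary: 10110010.01000011.10101010.01010011


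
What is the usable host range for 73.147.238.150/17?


Network: 73.147.128.0
Broadcast: 73.147.255.255
First usable = network + 1
Last usable = broadcast - 1
Range: 73.147.128.1 to 73.147.255.254


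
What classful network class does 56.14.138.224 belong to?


First octet: 56
Binary: 00111000
0xxxxxxx -> Class A (1-126)
Class A, default mask 255.0.0.0 (/8)


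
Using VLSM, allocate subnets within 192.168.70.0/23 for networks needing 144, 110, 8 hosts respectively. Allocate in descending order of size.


144 hosts -> /24 (254 usable): 192.168.70.0/24
110 hosts -> /25 (126 usable): 192.168.71.0/25
8 hosts -> /28 (14 usable): 192.168.71.128/28
Allocation: 192.168.70.0/24 (144 hosts, 254 usable); 192.168.71.0/25 (110 hosts, 126 usable); 192.168.71.128/28 (8 hosts, 14 usable)


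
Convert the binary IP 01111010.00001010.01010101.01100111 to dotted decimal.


01111010 = 122
00001010 = 10
01010101 = 85
01100111 = 103
IP: 122.10.85.103


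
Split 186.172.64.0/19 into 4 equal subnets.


New prefix = 19 + 2 = 21
Each subnet has 2048 addresses
  186.172.64.0/21
  186.172.72.0/21
  186.172.80.0/21
  186.172.88.0/21
Subnets: 186.172.64.0/21, 186.172.72.0/21, 186.172.80.0/21, 186.172.88.0/21


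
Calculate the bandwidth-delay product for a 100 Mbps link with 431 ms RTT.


BDP = bandwidth * RTT
= 100 Mbps * 431 ms
= 100 * 1e6 * 431 / 1000 bits
= 43100000 bits
= 5387500 bytes
= 5261.2305 KB
BDP = 43100000 bits (5387500 bytes)


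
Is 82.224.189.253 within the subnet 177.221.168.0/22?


Subnet network: 177.221.168.0
Test IP AND mask: 82.224.188.0
No, 82.224.189.253 is not in 177.221.168.0/22


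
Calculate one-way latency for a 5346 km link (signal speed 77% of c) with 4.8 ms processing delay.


Speed = 0.77 * 3e5 km/s = 231000 km/s
Propagation delay = 5346 / 231000 = 0.0231 s = 23.1429 ms
Processing delay = 4.8 ms
Total one-way latency = 27.9429 ms


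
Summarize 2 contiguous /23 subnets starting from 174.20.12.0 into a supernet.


Original prefix: /23
Number of subnets: 2 = 2^1
New prefix = 23 - 1 = 22
Supernet: 174.20.12.0/22


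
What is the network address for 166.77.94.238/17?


IP:   10100110.01001101.01011110.11101110
Mask: 11111111.11111111.10000000.00000000
AND operation:
Net:  10100110.01001101.00000000.00000000
Network: 166.77.0.0/17


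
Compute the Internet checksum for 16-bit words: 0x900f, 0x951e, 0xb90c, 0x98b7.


Sum all words (with carry folding):
+ 0x900f = 0x900f
+ 0x951e = 0x252e
+ 0xb90c = 0xde3a
+ 0x98b7 = 0x76f2
One's complement: ~0x76f2
Checksum = 0x890d


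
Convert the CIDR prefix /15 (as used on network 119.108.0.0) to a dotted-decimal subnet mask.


/15 means 15 network bits, 17 host bits
Binary: 11111111111111100000000000000000
Mask: 255.254.0.0


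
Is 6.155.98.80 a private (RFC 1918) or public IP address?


RFC 1918 private ranges:
  10.0.0.0/8 (10.0.0.0 - 10.255.255.255)
  172.16.0.0/12 (172.16.0.0 - 172.31.255.255)
  192.168.0.0/16 (192.168.0.0 - 192.168.255.255)
Public (not in any RFC 1918 range)


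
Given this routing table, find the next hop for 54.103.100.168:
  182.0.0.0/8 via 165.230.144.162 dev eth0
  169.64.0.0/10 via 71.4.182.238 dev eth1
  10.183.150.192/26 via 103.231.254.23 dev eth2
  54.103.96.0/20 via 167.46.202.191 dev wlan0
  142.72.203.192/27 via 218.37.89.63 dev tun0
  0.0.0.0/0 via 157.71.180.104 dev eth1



Longest prefix match for 54.103.100.168:
  /8 182.0.0.0: no
  /10 169.64.0.0: no
  /26 10.183.150.192: no
  /20 54.103.96.0: MATCH
  /27 142.72.203.192: no
  /0 0.0.0.0: MATCH
Selected: next-hop 167.46.202.191 via wlan0 (matched /20)


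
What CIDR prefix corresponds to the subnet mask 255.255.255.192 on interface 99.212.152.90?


Binary: 11111111.11111111.11111111.11000000
Count leading 1s
Prefix: /26


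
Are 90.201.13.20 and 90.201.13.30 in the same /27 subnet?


Mask: 255.255.255.224
90.201.13.20 AND mask = 90.201.13.0
90.201.13.30 AND mask = 90.201.13.0
Yes, same subnet (90.201.13.0)


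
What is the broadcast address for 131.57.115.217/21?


Network: 131.57.112.0/21
Host bits = 11
Set all host bits to 1:
Broadcast: 131.57.119.255


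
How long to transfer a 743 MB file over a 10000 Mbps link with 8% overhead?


Effective throughput = 10000 * (1 - 8/100) = 9200 Mbps
File size in Mb = 743 * 8 = 5944 Mb
Time = 5944 / 9200
Time = 0.6461 seconds


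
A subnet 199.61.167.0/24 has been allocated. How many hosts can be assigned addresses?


Host bits = 32 - 24 = 8
Total addresses = 2^8 = 256
Usable = total - 2 (network and broadcast)
Usable hosts: 254


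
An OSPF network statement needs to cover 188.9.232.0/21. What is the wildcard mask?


Subnet mask: 255.255.248.0
Wildcard = 255.255.255.255 - subnet mask
255 - 255 = 0
255 - 255 = 0
255 - 248 = 7
255 - 0 = 255
Wildcard: 0.0.7.255


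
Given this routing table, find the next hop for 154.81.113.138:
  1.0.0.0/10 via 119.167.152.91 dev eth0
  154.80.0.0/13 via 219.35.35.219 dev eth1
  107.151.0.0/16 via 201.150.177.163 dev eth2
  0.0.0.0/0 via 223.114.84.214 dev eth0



Longest prefix match for 154.81.113.138:
  /10 1.0.0.0: no
  /13 154.80.0.0: MATCH
  /16 107.151.0.0: no
  /0 0.0.0.0: MATCH
Selected: next-hop 219.35.35.219 via eth1 (matched /13)


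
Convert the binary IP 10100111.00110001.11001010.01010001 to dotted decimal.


10100111 = 167
00110001 = 49
11001010 = 202
01010001 = 81
IP: 167.49.202.81


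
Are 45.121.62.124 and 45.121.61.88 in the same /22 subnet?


Mask: 255.255.252.0
45.121.62.124 AND mask = 45.121.60.0
45.121.61.88 AND mask = 45.121.60.0
Yes, same subnet (45.121.60.0)


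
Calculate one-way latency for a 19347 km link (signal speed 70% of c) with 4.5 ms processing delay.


Speed = 0.7 * 3e5 km/s = 210000 km/s
Propagation delay = 19347 / 210000 = 0.0921 s = 92.1286 ms
Processing delay = 4.5 ms
Total one-way latency = 96.6286 ms


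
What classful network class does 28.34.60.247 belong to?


First octet: 28
Binary: 00011100
0xxxxxxx -> Class A (1-126)
Class A, default mask 255.0.0.0 (/8)


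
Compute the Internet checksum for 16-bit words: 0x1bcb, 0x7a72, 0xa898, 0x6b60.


Sum all words (with carry folding):
+ 0x1bcb = 0x1bcb
+ 0x7a72 = 0x963d
+ 0xa898 = 0x3ed6
+ 0x6b60 = 0xaa36
One's complement: ~0xaa36
Checksum = 0x55c9


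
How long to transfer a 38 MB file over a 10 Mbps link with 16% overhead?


Effective throughput = 10 * (1 - 16/100) = 8.4 Mbps
File size in Mb = 38 * 8 = 304 Mb
Time = 304 / 8.4
Time = 36.1905 seconds


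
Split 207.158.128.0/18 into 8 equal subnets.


New prefix = 18 + 3 = 21
Each subnet has 2048 addresses
  207.158.128.0/21
  207.158.136.0/21
  207.158.144.0/21
  207.158.152.0/21
  207.158.160.0/21
  207.158.168.0/21
  207.158.176.0/21
  207.158.184.0/21
Subnets: 207.158.128.0/21, 207.158.136.0/21, 207.158.144.0/21, 207.158.152.0/21, 207.158.160.0/21, 207.158.168.0/21, 207.158.176.0/21, 207.158.184.0/21


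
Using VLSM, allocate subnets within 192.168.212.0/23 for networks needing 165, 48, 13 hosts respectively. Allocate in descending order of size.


165 hosts -> /24 (254 usable): 192.168.212.0/24
48 hosts -> /26 (62 usable): 192.168.213.0/26
13 hosts -> /28 (14 usable): 192.168.213.64/28
Allocation: 192.168.212.0/24 (165 hosts, 254 usable); 192.168.213.0/26 (48 hosts, 62 usable); 192.168.213.64/28 (13 hosts, 14 usable)


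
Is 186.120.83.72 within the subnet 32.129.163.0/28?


Subnet network: 32.129.163.0
Test IP AND mask: 186.120.83.64
No, 186.120.83.72 is not in 32.129.163.0/28


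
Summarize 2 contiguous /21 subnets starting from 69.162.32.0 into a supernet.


Original prefix: /21
Number of subnets: 2 = 2^1
New prefix = 21 - 1 = 20
Supernet: 69.162.32.0/20


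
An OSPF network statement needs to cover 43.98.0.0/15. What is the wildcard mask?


Subnet mask: 255.254.0.0
Wildcard = 255.255.255.255 - subnet mask
255 - 255 = 0
255 - 254 = 1
255 - 0 = 255
255 - 0 = 255
Wildcard: 0.1.255.255


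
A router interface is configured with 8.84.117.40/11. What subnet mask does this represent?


/11 means 11 network bits, 21 host bits
Binary: 11111111111000000000000000000000
Mask: 255.224.0.0


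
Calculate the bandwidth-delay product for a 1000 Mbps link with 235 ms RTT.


BDP = bandwidth * RTT
= 1000 Mbps * 235 ms
= 1000 * 1e6 * 235 / 1000 bits
= 235000000 bits
= 29375000 bytes
= 28686.5234 KB
BDP = 235000000 bits (29375000 bytes)


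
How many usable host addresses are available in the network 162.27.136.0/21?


Host bits = 32 - 21 = 11
Total addresses = 2^11 = 2048
Usable = total - 2 (network and broadcast)
Usable hosts: 2046


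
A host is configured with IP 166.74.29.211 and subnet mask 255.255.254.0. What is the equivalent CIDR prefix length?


Binary: 11111111.11111111.11111110.00000000
Count leading 1s
Prefix: /23


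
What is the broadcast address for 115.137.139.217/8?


Network: 115.0.0.0/8
Host bits = 24
Set all host bits to 1:
Broadcast: 115.255.255.255


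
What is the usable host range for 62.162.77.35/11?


Network: 62.160.0.0
Broadcast: 62.191.255.255
First usable = network + 1
Last usable = broadcast - 1
Range: 62.160.0.1 to 62.191.255.254


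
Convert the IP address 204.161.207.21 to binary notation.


204 = 11001100
161 = 10100001
207 = 11001111
21 = 00010101
Binary: 11001100.10100001.11001111.00010101


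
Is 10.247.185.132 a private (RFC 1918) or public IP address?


RFC 1918 private ranges:
  10.0.0.0/8 (10.0.0.0 - 10.255.255.255)
  172.16.0.0/12 (172.16.0.0 - 172.31.255.255)
  192.168.0.0/16 (192.168.0.0 - 192.168.255.255)
Private (in 10.0.0.0/8)


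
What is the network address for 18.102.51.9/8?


IP:   00010010.01100110.00110011.00001001
Mask: 11111111.00000000.00000000.00000000
AND operation:
Net:  00010010.00000000.00000000.00000000
Network: 18.0.0.0/8


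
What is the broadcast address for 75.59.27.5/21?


Network: 75.59.24.0/21
Host bits = 11
Set all host bits to 1:
Broadcast: 75.59.31.255


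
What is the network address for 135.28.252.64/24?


IP:   10000111.00011100.11111100.01000000
Mask: 11111111.11111111.11111111.00000000
AND operation:
Net:  10000111.00011100.11111100.00000000
Network: 135.28.252.0/24


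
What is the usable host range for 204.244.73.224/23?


Network: 204.244.72.0
Broadcast: 204.244.73.255
First usable = network + 1
Last usable = broadcast - 1
Range: 204.244.72.1 to 204.244.73.254


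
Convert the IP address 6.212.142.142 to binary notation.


6 = 00000110
212 = 11010100
142 = 10001110
142 = 10001110
Binary: 00000110.11010100.10001110.10001110


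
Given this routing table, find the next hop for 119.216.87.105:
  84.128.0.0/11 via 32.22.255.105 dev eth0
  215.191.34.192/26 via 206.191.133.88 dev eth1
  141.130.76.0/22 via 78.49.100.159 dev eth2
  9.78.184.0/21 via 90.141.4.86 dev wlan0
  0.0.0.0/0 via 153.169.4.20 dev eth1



Longest prefix match for 119.216.87.105:
  /11 84.128.0.0: no
  /26 215.191.34.192: no
  /22 141.130.76.0: no
  /21 9.78.184.0: no
  /0 0.0.0.0: MATCH
Selected: next-hop 153.169.4.20 via eth1 (matched /0)


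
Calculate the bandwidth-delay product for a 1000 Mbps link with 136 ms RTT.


BDP = bandwidth * RTT
= 1000 Mbps * 136 ms
= 1000 * 1e6 * 136 / 1000 bits
= 136000000 bits
= 17000000 bytes
= 16601.5625 KB
BDP = 136000000 bits (17000000 bytes)


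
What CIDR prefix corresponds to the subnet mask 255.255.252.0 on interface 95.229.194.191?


Binary: 11111111.11111111.11111100.00000000
Count leading 1s
Prefix: /22


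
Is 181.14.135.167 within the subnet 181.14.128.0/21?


Subnet network: 181.14.128.0
Test IP AND mask: 181.14.128.0
Yes, 181.14.135.167 is in 181.14.128.0/21


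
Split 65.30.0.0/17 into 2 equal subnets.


New prefix = 17 + 1 = 18
Each subnet has 16384 addresses
  65.30.0.0/18
  65.30.64.0/18
Subnets: 65.30.0.0/18, 65.30.64.0/18


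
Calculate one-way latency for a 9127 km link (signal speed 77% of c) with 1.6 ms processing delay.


Speed = 0.77 * 3e5 km/s = 231000 km/s
Propagation delay = 9127 / 231000 = 0.0395 s = 39.5108 ms
Processing delay = 1.6 ms
Total one-way latency = 41.1108 ms


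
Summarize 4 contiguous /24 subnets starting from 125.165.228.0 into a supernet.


Original prefix: /24
Number of subnets: 4 = 2^2
New prefix = 24 - 2 = 22
Supernet: 125.165.228.0/22


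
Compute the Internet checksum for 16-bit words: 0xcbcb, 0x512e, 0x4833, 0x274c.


Sum all words (with carry folding):
+ 0xcbcb = 0xcbcb
+ 0x512e = 0x1cfa
+ 0x4833 = 0x652d
+ 0x274c = 0x8c79
One's complement: ~0x8c79
Checksum = 0x7386


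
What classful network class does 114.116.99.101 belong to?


First octet: 114
Binary: 01110010
0xxxxxxx -> Class A (1-126)
Class A, default mask 255.0.0.0 (/8)


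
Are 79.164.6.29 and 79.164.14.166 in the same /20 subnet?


Mask: 255.255.240.0
79.164.6.29 AND mask = 79.164.0.0
79.164.14.166 AND mask = 79.164.0.0
Yes, same subnet (79.164.0.0)


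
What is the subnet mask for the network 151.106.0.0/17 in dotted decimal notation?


/17 means 17 network bits, 15 host bits
Binary: 11111111111111111000000000000000
Mask: 255.255.128.0


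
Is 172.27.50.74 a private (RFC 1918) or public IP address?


RFC 1918 private ranges:
  10.0.0.0/8 (10.0.0.0 - 10.255.255.255)
  172.16.0.0/12 (172.16.0.0 - 172.31.255.255)
  192.168.0.0/16 (192.168.0.0 - 192.168.255.255)
Private (in 172.16.0.0/12)


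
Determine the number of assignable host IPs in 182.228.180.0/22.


Host bits = 32 - 22 = 10
Total addresses = 2^10 = 1024
Usable = total - 2 (network and broadcast)
Usable hosts: 1022


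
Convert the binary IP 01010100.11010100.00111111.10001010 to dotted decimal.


01010100 = 84
11010100 = 212
00111111 = 63
10001010 = 138
IP: 84.212.63.138


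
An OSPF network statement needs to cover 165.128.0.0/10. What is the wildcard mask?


Subnet mask: 255.192.0.0
Wildcard = 255.255.255.255 - subnet mask
255 - 255 = 0
255 - 192 = 63
255 - 0 = 255
255 - 0 = 255
Wildcard: 0.63.255.255


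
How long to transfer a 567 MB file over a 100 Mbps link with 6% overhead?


Effective throughput = 100 * (1 - 6/100) = 94 Mbps
File size in Mb = 567 * 8 = 4536 Mb
Time = 4536 / 94
Time = 48.2553 seconds


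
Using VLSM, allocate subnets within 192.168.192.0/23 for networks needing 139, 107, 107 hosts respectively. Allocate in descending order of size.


139 hosts -> /24 (254 usable): 192.168.192.0/24
107 hosts -> /25 (126 usable): 192.168.193.0/25
107 hosts -> /25 (126 usable): 192.168.193.128/25
Allocation: 192.168.192.0/24 (139 hosts, 254 usable); 192.168.193.0/25 (107 hosts, 126 usable); 192.168.193.128/25 (107 hosts, 126 usable)


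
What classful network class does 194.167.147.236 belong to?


First octet: 194
Binary: 11000010
110xxxxx -> Class C (192-223)
Class C, default mask 255.255.255.0 (/24)


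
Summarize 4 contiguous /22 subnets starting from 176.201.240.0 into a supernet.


Original prefix: /22
Number of subnets: 4 = 2^2
New prefix = 22 - 2 = 20
Supernet: 176.201.240.0/20


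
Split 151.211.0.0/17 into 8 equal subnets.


New prefix = 17 + 3 = 20
Each subnet has 4096 addresses
  151.211.0.0/20
  151.211.16.0/20
  151.211.32.0/20
  151.211.48.0/20
  151.211.64.0/20
  151.211.80.0/20
  151.211.96.0/20
  151.211.112.0/20
Subnets: 151.211.0.0/20, 151.211.16.0/20, 151.211.32.0/20, 151.211.48.0/20, 151.211.64.0/20, 151.211.80.0/20, 151.211.96.0/20, 151.211.112.0/20


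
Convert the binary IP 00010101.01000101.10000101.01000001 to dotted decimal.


00010101 = 21
01000101 = 69
10000101 = 133
01000001 = 65
IP: 21.69.133.65


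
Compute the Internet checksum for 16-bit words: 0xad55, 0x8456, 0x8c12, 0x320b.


Sum all words (with carry folding):
+ 0xad55 = 0xad55
+ 0x8456 = 0x31ac
+ 0x8c12 = 0xbdbe
+ 0x320b = 0xefc9
One's complement: ~0xefc9
Checksum = 0x1036


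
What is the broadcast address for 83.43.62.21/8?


Network: 83.0.0.0/8
Host bits = 24
Set all host bits to 1:
Broadcast: 83.255.255.255


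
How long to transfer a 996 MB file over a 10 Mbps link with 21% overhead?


Effective throughput = 10 * (1 - 21/100) = 7.9 Mbps
File size in Mb = 996 * 8 = 7968 Mb
Time = 7968 / 7.9
Time = 1008.6076 seconds


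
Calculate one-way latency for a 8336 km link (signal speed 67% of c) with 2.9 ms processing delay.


Speed = 0.67 * 3e5 km/s = 201000 km/s
Propagation delay = 8336 / 201000 = 0.0415 s = 41.4726 ms
Processing delay = 2.9 ms
Total one-way latency = 44.3726 ms


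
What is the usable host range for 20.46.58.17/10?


Network: 20.0.0.0
Broadcast: 20.63.255.255
First usable = network + 1
Last usable = broadcast - 1
Range: 20.0.0.1 to 20.63.255.254


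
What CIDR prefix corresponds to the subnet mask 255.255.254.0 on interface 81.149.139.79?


Binary: 11111111.11111111.11111110.00000000
Count leading 1s
Prefix: /23


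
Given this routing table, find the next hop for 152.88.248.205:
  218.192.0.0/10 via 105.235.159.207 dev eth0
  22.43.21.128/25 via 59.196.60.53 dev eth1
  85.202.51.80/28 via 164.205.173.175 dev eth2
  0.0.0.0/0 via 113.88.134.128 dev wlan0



Longest prefix match for 152.88.248.205:
  /10 218.192.0.0: no
  /25 22.43.21.128: no
  /28 85.202.51.80: no
  /0 0.0.0.0: MATCH
Selected: next-hop 113.88.134.128 via wlan0 (matched /0)


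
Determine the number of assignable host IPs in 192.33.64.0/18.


Host bits = 32 - 18 = 14
Total addresses = 2^14 = 16384
Usable = total - 2 (network and broadcast)
Usable hosts: 16382


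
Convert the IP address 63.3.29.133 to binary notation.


63 = 00111111
3 = 00000011
29 = 00011101
133 = 10000101
Binary: 00111111.00000011.00011101.10000101


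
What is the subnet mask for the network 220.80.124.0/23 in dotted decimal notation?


/23 means 23 network bits, 9 host bits
Binary: 11111111111111111111111000000000
Mask: 255.255.254.0


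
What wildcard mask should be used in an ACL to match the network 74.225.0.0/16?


Subnet mask: 255.255.0.0
Wildcard = 255.255.255.255 - subnet mask
255 - 255 = 0
255 - 255 = 0
255 - 0 = 255
255 - 0 = 255
Wildcard: 0.0.255.255


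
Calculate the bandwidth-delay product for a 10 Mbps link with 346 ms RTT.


BDP = bandwidth * RTT
= 10 Mbps * 346 ms
= 10 * 1e6 * 346 / 1000 bits
= 3460000 bits
= 432500 bytes
= 422.3633 KB
BDP = 3460000 bits (432500 bytes)


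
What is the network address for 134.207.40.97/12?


IP:   10000110.11001111.00101000.01100001
Mask: 11111111.11110000.00000000.00000000
AND operation:
Net:  10000110.11000000.00000000.00000000
Network: 134.192.0.0/12


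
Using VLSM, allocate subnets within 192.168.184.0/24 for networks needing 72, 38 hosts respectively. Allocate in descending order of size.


72 hosts -> /25 (126 usable): 192.168.184.0/25
38 hosts -> /26 (62 usable): 192.168.184.128/26
Allocation: 192.168.184.0/25 (72 hosts, 126 usable); 192.168.184.128/26 (38 hosts, 62 usable)


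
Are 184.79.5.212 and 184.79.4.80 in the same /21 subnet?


Mask: 255.255.248.0
184.79.5.212 AND mask = 184.79.0.0
184.79.4.80 AND mask = 184.79.0.0
Yes, same subnet (184.79.0.0)


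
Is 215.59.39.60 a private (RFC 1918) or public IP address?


RFC 1918 private ranges:
  10.0.0.0/8 (10.0.0.0 - 10.255.255.255)
  172.16.0.0/12 (172.16.0.0 - 172.31.255.255)
  192.168.0.0/16 (192.168.0.0 - 192.168.255.255)
Public (not in any RFC 1918 range)


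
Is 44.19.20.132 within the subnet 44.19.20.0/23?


Subnet network: 44.19.20.0
Test IP AND mask: 44.19.20.0
Yes, 44.19.20.132 is in 44.19.20.0/23


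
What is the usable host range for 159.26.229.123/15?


Network: 159.26.0.0
Broadcast: 159.27.255.255
First usable = network + 1
Last usable = broadcast - 1
Range: 159.26.0.1 to 159.27.255.254
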